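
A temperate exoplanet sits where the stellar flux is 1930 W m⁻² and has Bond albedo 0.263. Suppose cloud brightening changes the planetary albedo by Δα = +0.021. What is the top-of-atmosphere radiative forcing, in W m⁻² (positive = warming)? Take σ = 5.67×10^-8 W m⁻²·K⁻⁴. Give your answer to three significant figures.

ΔF = −(S/4)Δα = −(1930/4)×(+0.021) = -10.13 W m⁻².

-10.1 W m⁻²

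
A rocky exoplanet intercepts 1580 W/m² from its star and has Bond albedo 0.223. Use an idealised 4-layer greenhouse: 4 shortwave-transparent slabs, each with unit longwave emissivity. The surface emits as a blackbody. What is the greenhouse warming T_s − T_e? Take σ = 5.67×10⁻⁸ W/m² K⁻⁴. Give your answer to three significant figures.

Top-of-atmosphere balance: σT_e⁴ = S(1−α)/4 = 306.9 W/m² → T_e = 271.2 K.
Surface: T_s = (5)^¼·T_e = 405.6 K.
Warming: T_s − T_e = 134.4 K.

134 kelvin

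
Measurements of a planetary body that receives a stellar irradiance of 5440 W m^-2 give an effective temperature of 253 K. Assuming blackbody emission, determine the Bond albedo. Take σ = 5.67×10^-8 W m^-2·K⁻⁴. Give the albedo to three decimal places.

0.829

From σT⁴ = S(1−α)/4 we invert for α: 1−α = 4σT⁴/S.
4σT⁴ = 4·5.67×10⁻⁸·(253)⁴ = 929.2 W m^-2.
Hence α = 1 − 929.2/5440 = 0.8292.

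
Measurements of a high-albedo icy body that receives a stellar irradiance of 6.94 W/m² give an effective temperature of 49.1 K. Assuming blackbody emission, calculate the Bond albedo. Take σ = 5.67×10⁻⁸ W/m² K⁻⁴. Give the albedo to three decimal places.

From σT⁴ = S(1−α)/4 we invert for α: 1−α = 4σT⁴/S.
σT⁴ = 0.3295 W/m², so 4σT⁴ = 1.318 W/m².
1−α = 1.318/6.940 = 0.1899, so α = 0.8101.

0.810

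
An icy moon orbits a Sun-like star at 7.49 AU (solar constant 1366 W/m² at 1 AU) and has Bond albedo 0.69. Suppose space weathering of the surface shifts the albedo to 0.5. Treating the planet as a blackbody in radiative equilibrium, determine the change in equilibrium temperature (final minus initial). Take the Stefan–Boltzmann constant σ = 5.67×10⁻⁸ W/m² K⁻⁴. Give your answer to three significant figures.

Flux at the orbit: S = 1366/(7.49)² = 24.35 W/m².
Initial: T₁ = [S(1−0.69)/(4σ)]^(1/4) = 75.95 K.
With α = 0.5, T₂ = 85.60 K.
Change: 85.60 − 75.95 = 9.642 K.

9.64 K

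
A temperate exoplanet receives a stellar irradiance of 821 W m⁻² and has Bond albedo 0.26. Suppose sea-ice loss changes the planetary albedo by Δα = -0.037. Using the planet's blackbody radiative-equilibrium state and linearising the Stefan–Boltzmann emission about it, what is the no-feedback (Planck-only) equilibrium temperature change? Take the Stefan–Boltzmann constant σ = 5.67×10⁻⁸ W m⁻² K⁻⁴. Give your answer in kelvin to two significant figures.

2.8 K

The baseline emission temperature is T_e = 227.5 K.
ΔF = −(S/4)Δα = −(821.0/4)×(-0.037) = 7.594 W m⁻².
The Planck feedback parameter is 4σT_e³ = 2.670 W m⁻²/K.
Hence the no-feedback warming is ΔF/(4σT_e³) = 2.84 K.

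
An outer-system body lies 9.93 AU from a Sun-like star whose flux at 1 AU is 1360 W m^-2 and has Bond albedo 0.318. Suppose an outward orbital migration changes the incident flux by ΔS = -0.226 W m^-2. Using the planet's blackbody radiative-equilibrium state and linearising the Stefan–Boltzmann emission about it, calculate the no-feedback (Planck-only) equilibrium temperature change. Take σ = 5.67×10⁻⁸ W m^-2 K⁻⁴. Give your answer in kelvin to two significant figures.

-0.33 kelvin

Flux at the orbit: S = 1360/(9.93)² = 13.79 W m^-2.
Unperturbed T_e = [13.79·(1−0.318)/(4σ)]^¼ = 80.25 K.
ΔF = Δ[S(1−α)]/4 = (1−0.318)·-0.226/4 = -0.03853 W m^-2.
Planck response: λ_P = 4σT_e³ = 4·5.67×10⁻⁸·(80.25)³ = 0.1172 W m^-2/K.
Hence the no-feedback warming is ΔF/(4σT_e³) = -0.329 K.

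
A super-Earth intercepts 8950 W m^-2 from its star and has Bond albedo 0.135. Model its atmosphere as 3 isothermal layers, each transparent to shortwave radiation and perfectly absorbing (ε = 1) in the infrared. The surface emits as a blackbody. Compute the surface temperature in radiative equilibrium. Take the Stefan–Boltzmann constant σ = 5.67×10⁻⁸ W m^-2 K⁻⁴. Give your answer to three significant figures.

608 K

OLR = S(1−α)/4 = 1935 W m^-2; the top layer radiates at T_e = 429.8 K.
Layer-by-layer balance gives σT_s⁴ = (N+1)σT_e⁴, so T_s = 4^¼·429.8 = 607.9 K.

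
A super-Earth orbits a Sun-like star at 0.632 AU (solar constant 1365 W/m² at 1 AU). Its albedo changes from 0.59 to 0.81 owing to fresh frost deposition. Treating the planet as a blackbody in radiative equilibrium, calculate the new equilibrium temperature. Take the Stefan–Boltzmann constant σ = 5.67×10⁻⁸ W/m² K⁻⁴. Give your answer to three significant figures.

231 kelvin

Irradiance scales as 1/d², so S = 1365 W/m² × (1/0.632)² = 3417 W/m².
T₂ = [S(1−α₂)/(4σ)]^(1/4) = [3417·0.19/(4σ)]^(1/4) = 231.3 K.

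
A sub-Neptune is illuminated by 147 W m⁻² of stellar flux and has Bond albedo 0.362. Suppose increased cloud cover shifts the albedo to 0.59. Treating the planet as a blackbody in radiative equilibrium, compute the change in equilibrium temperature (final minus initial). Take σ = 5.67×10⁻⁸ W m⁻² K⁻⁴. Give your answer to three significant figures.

-14.9 kelvin

With α = 0.362, T₁ = 142.6 K.
Final:   T₂ = [S(1−0.59)/(4σ)]^(1/4) = 127.7 K.
ΔT = T₂ − T₁ = -14.92 K.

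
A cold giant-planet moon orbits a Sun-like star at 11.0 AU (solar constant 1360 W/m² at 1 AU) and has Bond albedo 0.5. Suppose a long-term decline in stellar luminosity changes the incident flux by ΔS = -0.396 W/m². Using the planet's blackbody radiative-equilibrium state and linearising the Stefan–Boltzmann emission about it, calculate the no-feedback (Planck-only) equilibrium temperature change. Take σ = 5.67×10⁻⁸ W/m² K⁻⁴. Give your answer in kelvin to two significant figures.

Flux at the orbit: S = 1360/(11.0)² = 11.24 W/m².
Reference equilibrium: T_e = [S(1−α)/(4σ)]^(1/4) = 70.55 K.
ΔF = Δ[S(1−α)]/4 = (1−0.5)·-0.396/4 = -0.04950 W/m².
The Planck feedback parameter is 4σT_e³ = 0.07965 W/m²/K.
ΔT₀ = ΔF/λ_P = -0.04950/0.07965 = -0.621 K.

-0.62 kelvin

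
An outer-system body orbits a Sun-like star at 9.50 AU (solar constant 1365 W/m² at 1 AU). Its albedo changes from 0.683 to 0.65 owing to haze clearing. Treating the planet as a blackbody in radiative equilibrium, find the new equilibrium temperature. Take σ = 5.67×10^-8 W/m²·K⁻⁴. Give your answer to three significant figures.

Flux at the orbit: S = 1365/(9.50)² = 15.12 W/m².
With the new albedo, S(1−α₂)/4 = 1.323 W/m², so T₂ = 69.51 K.

69.5 K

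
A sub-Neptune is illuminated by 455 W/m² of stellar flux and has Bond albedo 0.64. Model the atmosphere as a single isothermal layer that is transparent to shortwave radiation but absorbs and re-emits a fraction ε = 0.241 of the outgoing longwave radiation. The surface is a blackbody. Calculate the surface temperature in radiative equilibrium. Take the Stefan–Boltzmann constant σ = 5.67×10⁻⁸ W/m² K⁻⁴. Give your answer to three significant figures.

169 kelvin

The planet radiates to space at T_e = [S(1−α)/(4σ)]^(1/4) = 163.9 K.
Surface balance with a leaky layer gives σT_s⁴ = σT_e⁴·2/(2−ε), so T_s = T_e·[2/(2−0.241)]^(1/4) = 169.3 K.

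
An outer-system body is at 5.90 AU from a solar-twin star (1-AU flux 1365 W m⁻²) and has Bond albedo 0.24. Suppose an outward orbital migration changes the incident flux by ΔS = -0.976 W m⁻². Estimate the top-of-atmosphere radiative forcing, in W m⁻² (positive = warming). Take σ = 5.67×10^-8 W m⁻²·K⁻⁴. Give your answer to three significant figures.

-0.185 W m⁻²

By the inverse-square law, S = 1365/5.90² = 39.21 W m⁻².
TOA radiative forcing: ΔF = (1−α)ΔS/4 = 0.76·(-0.976)/4 = -0.1854 W m⁻².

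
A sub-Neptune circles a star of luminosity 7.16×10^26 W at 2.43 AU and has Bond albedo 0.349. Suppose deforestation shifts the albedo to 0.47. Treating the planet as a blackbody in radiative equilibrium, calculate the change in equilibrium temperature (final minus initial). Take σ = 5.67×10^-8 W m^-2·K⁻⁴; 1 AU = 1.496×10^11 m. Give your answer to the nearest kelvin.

d = 2.43 × 1.496×10^11 m = 3.635×10^11 m.
Spreading L over a sphere of radius d: S = 7.16×10^26/(4π·3.64×10^11²) = 431.1 W m^-2.
Initial: T₁ = [S(1−0.349)/(4σ)]^(1/4) = 187.6 K.
After:  T₂ = [431.1·0.53/(4σ)]^(1/4) = 178.2 K.
Change: 178.2 − 187.6 = -9.398 K.

-9 K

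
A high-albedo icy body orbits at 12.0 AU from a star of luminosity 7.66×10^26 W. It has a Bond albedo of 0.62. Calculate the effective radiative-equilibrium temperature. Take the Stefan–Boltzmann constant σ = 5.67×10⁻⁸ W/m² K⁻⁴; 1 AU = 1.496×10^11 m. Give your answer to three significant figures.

Orbital distance: d = 12.0 AU = 1.795×10^12 m.
S = L/(4πd²) = 18.91 W/m².
The planet absorbs (1−α)S over its disc πR² and re-emits over 4πR², so the mean absorbed flux is (1−0.62)·18.91/4 = 1.797 W/m².
Balancing against σT⁴: T = (1.797/5.67×10⁻⁸)^(1/4) = 75.03 K.

75.0 K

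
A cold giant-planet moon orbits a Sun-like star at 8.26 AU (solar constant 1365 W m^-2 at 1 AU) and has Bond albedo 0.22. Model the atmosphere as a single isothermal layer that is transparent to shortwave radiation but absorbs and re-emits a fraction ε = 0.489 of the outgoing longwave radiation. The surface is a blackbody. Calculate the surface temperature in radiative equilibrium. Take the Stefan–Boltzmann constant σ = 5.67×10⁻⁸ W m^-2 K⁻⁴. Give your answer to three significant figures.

97.7 kelvin

Irradiance scales as 1/d², so S = 1365 W m^-2 × (1/8.26)² = 20.01 W m^-2.
Effective emission temperature (TOA balance): σT_e⁴ = S(1−α)/4 = 3.901 W m^-2 → T_e = 91.08 K.
For a single slab of emissivity ε, T_s⁴ = 2T_e⁴/(2−ε); thus T_s = 91.08·(1.324)^(1/4) = 97.69 K.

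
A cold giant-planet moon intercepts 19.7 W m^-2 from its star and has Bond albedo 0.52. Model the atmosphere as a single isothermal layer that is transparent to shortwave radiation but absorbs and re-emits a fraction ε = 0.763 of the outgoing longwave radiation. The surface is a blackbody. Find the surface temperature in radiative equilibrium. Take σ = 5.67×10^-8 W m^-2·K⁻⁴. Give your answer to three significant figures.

90.6 K

At the top of the atmosphere, σT_e⁴ = S(1−α)/4 = 2.364 W m^-2, giving T_e = 80.36 K.
For a single slab of emissivity ε, T_s⁴ = 2T_e⁴/(2−ε); thus T_s = 80.36·(1.617)^(1/4) = 90.61 K.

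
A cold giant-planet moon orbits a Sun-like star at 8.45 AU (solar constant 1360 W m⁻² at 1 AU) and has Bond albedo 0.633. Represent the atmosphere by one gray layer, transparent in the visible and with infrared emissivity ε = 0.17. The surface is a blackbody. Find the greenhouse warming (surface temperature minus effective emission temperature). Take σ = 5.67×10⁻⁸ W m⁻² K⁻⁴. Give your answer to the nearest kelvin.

2 K

By the inverse-square law, S = 1360/8.45² = 19.05 W m⁻².
The planet radiates to space at T_e = [S(1−α)/(4σ)]^(1/4) = 74.51 K.
The surface balance (absorbed SW + ε·downward IR = σT_s⁴) with T_a⁴ = T_s⁴/2 reduces to T_s = T_e·[2/(2−ε)]^¼ = 76.18 K.
Greenhouse warming: T_s − T_e = 1.673 K.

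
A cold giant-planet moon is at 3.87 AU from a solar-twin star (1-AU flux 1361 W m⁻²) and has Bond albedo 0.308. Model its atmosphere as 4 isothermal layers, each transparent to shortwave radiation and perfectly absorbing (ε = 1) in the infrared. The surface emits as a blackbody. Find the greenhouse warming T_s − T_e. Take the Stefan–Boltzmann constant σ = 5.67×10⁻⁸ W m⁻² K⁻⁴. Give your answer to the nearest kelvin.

By the inverse-square law, S = 1361/3.87² = 90.87 W m⁻².
Top-of-atmosphere balance: σT_e⁴ = S(1−α)/4 = 15.72 W m⁻² → T_e = 129.0 K.
Surface: T_s = (5)^¼·T_e = 193.0 K.
Warming: T_s − T_e = 63.92 K.

64 K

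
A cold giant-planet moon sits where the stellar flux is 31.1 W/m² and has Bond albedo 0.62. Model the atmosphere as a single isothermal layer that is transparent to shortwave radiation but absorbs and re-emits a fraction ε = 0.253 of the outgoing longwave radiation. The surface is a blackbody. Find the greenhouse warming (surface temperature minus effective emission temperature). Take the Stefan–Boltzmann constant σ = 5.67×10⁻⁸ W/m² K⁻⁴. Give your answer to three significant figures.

The planet radiates to space at T_e = [S(1−α)/(4σ)]^(1/4) = 84.96 K.
Surface balance with a leaky layer gives σT_s⁴ = σT_e⁴·2/(2−ε), so T_s = T_e·[2/(2−0.253)]^(1/4) = 87.88 K.
T_s − T_e = 87.88 − 84.96 = 2.922 K.

2.92 K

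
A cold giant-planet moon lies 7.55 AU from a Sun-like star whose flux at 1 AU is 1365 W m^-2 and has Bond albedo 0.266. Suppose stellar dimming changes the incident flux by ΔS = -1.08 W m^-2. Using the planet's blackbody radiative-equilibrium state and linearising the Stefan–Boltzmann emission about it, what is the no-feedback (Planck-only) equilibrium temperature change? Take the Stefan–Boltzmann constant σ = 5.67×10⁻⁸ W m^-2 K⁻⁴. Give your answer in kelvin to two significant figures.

By the inverse-square law, S = 1365/7.55² = 23.95 W m^-2.
Reference equilibrium: T_e = [S(1−α)/(4σ)]^(1/4) = 93.83 K.
Only a fraction (1−α) is absorbed and it's spread over 4πR², so ΔF = (1−α)ΔS/4 = -0.1982 W m^-2.
Linearising σT⁴ gives d(σT⁴)/dT = 4σT_e³ = 0.1873 W m^-2 per K.
Hence the no-feedback warming is ΔF/(4σT_e³) = -1.06 K.

-1.1 K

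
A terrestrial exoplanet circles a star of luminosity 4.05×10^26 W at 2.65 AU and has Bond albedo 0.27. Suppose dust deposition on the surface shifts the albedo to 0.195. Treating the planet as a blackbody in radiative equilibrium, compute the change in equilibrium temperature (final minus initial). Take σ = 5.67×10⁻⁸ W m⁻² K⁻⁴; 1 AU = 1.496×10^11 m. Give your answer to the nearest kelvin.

d = 2.65 × 1.496×10^11 m = 3.964×10^11 m.
Flux at the orbit: S = L/(4πd²) = 4.05×10^26/(4π·(3.96×10^11)²) = 205.1 W m⁻².
With α = 0.27, T₁ = 160.3 K.
After:  T₂ = [205.1·0.805/(4σ)]^(1/4) = 164.3 K.
Change: 164.3 − 160.3 = 3.967 K.

4 K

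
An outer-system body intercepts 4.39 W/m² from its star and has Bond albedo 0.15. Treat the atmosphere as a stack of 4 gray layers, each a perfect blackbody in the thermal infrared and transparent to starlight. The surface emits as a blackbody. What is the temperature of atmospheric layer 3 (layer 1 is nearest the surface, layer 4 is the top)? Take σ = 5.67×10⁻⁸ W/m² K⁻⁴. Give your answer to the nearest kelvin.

76 kelvin

The effective emission temperature is T_e = [S(1−α)/(4σ)]^¼ = 63.69 K.
In the N-layer model, layer k (counted from the surface) has T_k = (N+1−k)^(1/4)·T_e.
With k = 3: T_3 = (4+1−3)^¼·63.69 K = 75.74 K.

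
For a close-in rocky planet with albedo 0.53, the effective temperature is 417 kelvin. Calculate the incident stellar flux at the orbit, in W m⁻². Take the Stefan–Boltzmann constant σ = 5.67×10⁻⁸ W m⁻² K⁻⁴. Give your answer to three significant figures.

14600 W m⁻²

Invert the energy balance for S: S = 4σT⁴/(1−α).
σT⁴ = 5.67×10⁻⁸·(417)⁴ = 1714 W m⁻².
So S = 4×1714/(1−0.53) = 14590 W m⁻².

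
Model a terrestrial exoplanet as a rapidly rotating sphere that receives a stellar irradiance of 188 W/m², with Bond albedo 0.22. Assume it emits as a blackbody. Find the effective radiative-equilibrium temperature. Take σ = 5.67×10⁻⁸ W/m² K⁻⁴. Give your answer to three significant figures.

The planet absorbs (1−α)S over its disc πR² and re-emits over 4πR², so the mean absorbed flux is (1−0.22)·188.0/4 = 36.66 W/m².
Balancing against σT⁴: T = (36.66/5.67×10⁻⁸)^(1/4) = 159.5 K.

159 kelvin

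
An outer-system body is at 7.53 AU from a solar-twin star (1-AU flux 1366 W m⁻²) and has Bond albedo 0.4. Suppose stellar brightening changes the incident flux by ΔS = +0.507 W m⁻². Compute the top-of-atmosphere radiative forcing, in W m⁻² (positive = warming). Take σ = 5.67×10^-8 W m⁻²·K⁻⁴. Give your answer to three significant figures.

0.0760 W m⁻²

Irradiance scales as 1/d², so S = 1366 W m⁻² × (1/7.53)² = 24.09 W m⁻².
ΔF = Δ[S(1−α)]/4 = (1−0.4)·+0.507/4 = 0.07605 W m⁻².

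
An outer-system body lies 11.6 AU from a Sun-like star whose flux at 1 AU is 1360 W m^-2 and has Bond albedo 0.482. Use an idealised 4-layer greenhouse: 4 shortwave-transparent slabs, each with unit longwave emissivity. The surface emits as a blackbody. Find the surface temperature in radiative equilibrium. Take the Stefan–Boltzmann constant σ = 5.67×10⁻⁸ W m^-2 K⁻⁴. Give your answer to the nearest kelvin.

Irradiance scales as 1/d², so S = 1360 W m^-2 × (1/11.6)² = 10.11 W m^-2.
Top-of-atmosphere balance: σT_e⁴ = S(1−α)/4 = 1.309 W m^-2 → T_e = 69.32 K.
For an N-layer opaque stack, T_s⁴ = (N+1)T_e⁴, hence T_s = (5)^(1/4)×69.32 K = 103.7 K.

104 K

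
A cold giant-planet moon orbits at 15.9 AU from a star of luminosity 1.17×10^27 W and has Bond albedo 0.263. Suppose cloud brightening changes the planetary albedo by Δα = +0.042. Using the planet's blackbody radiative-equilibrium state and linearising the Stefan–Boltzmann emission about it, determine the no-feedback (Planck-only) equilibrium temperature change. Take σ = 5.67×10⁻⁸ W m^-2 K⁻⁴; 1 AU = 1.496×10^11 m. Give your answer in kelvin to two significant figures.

-1.2 kelvin

d = 15.9 × 1.496×10^11 m = 2.379×10^12 m.
S = L/(4πd²) = 16.46 W m^-2.
Reference equilibrium: T_e = [S(1−α)/(4σ)]^(1/4) = 85.51 K.
The change in absorbed flux is Δ[S(1−α)/4] = −SΔα/4 = -0.1728 W m^-2.
Planck response: λ_P = 4σT_e³ = 4·5.67×10⁻⁸·(85.51)³ = 0.1418 W m^-2/K.
So ΔT₀ = -0.1728/0.1418 = -1.22 K.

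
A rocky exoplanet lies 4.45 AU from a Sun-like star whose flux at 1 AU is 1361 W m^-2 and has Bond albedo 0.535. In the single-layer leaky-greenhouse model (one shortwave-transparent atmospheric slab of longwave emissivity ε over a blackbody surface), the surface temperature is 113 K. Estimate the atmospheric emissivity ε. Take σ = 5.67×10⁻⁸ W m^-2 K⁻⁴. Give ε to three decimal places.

0.272

Flux at the orbit: S = 1361/(4.45)² = 68.73 W m^-2.
TOA balance gives T_e = 109.0 K.
Inverting T_s⁴ = 2T_e⁴/(2−ε): (T_e/T_s)⁴ = 0.8642, so ε = 2(1 − 0.8642) = 0.2715.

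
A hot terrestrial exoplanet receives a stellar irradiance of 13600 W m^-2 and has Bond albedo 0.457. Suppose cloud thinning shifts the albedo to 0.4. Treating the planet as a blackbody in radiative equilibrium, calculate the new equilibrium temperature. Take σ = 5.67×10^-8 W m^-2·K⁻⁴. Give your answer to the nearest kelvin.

T₂ = [S(1−α₂)/(4σ)]^(1/4) = [13600·0.6/(4σ)]^(1/4) = 435.5 K.

436 K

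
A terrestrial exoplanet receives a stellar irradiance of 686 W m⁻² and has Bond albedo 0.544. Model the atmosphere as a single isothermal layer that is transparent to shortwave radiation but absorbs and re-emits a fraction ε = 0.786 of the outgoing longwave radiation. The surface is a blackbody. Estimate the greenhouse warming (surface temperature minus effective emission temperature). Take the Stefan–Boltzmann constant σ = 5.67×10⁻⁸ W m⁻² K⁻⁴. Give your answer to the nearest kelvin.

26 K

The planet radiates to space at T_e = [S(1−α)/(4σ)]^(1/4) = 192.7 K.
The surface balance (absorbed SW + ε·downward IR = σT_s⁴) with T_a⁴ = T_s⁴/2 reduces to T_s = T_e·[2/(2−ε)]^¼ = 218.3 K.
The atmosphere warms the surface by 25.62 K.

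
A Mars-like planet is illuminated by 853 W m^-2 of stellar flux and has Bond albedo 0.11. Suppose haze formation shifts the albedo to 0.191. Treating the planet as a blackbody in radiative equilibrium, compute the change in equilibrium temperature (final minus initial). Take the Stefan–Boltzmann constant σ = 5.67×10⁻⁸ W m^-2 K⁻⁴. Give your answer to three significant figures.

-5.67 K

Before: T₁ = [853.0·0.89/(4σ)]^(1/4) = 240.5 K.
Final:   T₂ = [S(1−0.191)/(4σ)]^(1/4) = 234.9 K.
ΔT = T₂ − T₁ = -5.670 K.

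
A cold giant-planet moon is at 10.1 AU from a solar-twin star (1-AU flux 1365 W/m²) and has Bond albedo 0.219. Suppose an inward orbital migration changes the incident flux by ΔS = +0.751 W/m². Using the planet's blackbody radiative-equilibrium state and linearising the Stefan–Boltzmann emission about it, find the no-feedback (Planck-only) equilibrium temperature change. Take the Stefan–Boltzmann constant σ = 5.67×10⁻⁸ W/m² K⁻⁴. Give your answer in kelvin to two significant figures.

1.2 kelvin

Flux at the orbit: S = 1365/(10.1)² = 13.38 W/m².
The baseline emission temperature is T_e = 82.39 K.
ΔF = Δ[S(1−α)]/4 = (1−0.219)·+0.751/4 = 0.1466 W/m².
Planck response: λ_P = 4σT_e³ = 4·5.67×10⁻⁸·(82.39)³ = 0.1268 W/m²/K.
Hence the no-feedback warming is ΔF/(4σT_e³) = 1.16 K.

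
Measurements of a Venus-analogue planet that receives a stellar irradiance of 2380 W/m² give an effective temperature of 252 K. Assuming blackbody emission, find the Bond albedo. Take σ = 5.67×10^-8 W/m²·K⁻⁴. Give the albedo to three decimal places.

0.616

Rearranging the radiative balance, α = 1 − 4σT⁴/S.
4σT⁴ = 4·5.67×10⁻⁸·(252)⁴ = 914.6 W/m².
1−α = 914.6/2380 = 0.3843, so α = 0.6157.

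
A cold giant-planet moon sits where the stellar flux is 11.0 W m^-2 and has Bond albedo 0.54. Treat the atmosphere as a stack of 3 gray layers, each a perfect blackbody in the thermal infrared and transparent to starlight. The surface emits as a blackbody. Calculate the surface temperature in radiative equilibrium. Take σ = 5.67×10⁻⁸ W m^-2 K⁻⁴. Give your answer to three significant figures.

The effective emission temperature is T_e = [S(1−α)/(4σ)]^¼ = 68.73 K.
With N = 3 opaque layers, T_s = (N+1)^(1/4)·T_e = 4^(1/4)·68.73 = 97.19 K.

97.2 kelvin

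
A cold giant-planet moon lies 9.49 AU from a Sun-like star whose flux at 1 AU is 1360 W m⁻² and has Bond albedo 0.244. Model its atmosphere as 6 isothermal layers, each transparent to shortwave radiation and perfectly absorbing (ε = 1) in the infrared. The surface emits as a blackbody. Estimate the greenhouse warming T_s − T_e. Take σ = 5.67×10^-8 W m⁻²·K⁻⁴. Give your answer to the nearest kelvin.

Flux at the orbit: S = 1360/(9.49)² = 15.10 W m⁻².
Top-of-atmosphere balance: σT_e⁴ = S(1−α)/4 = 2.854 W m⁻² → T_e = 84.23 K.
Surface: T_s = (7)^¼·T_e = 137.0 K.
Warming: T_s − T_e = 52.78 K.

53 kelvin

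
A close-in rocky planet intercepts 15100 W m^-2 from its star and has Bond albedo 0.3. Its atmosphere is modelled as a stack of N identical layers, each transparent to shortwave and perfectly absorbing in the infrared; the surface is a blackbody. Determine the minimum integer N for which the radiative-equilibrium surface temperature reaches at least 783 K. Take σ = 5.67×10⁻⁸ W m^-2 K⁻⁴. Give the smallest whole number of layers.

The effective emission temperature is T_e = [S(1−α)/(4σ)]^¼ = 464.6 K.
T_s = (N+1)^(1/4)·T_e ≥ 783 K requires N+1 ≥ (T_s/T_e)⁴ = (783/464.6)⁴ = 8.065.
The minimum whole number is N = 8.

8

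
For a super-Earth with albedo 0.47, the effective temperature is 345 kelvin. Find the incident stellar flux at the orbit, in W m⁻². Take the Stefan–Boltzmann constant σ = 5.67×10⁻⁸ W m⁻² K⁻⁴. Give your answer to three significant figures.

Invert the energy balance for S: S = 4σT⁴/(1−α).
The emitted flux is σT⁴ = 803.3 W m⁻².
S = 4·803.3/0.53 = 6062 W m⁻².

6060 W m⁻²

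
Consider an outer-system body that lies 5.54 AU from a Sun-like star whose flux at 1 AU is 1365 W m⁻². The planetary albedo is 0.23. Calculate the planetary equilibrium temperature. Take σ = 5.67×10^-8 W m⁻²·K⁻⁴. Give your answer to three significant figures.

Flux at the orbit: S = 1365/(5.54)² = 44.47 W m⁻².
Averaging over the sphere, the absorbed flux is S(1−α)/4 = 8.561 W m⁻².
Set σT⁴ = 8.561 → T = (8.561/σ)^(1/4) = 110.9 K.

111 K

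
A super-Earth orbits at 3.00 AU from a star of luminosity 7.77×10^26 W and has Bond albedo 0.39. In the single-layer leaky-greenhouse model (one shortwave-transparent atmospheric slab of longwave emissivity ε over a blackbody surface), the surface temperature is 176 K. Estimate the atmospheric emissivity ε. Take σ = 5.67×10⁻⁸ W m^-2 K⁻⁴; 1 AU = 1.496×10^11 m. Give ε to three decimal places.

0.279

d = 3.00 × 1.496×10^11 m = 4.488×10^11 m.
S = L/(4πd²) = 307.0 W m^-2.
Effective temperature: T_e = [S(1−α)/(4σ)]^(1/4) = 169.5 K.
Inverting T_s⁴ = 2T_e⁴/(2−ε): (T_e/T_s)⁴ = 0.8605, so ε = 2(1 − 0.8605) = 0.2790.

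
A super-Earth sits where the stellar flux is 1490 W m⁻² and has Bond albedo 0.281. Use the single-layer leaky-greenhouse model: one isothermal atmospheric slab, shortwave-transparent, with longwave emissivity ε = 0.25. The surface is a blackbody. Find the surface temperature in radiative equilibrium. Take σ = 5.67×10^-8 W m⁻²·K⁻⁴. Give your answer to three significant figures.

At the top of the atmosphere, σT_e⁴ = S(1−α)/4 = 267.8 W m⁻², giving T_e = 262.2 K.
For a single slab of emissivity ε, T_s⁴ = 2T_e⁴/(2−ε); thus T_s = 262.2·(1.143)^(1/4) = 271.1 K.

271 K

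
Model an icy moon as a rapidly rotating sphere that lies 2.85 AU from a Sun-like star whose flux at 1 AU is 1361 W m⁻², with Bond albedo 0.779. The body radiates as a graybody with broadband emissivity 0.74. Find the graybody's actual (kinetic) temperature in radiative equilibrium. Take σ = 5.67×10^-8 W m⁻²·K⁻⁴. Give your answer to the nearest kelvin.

Flux at the orbit: S = 1361/(2.85)² = 167.6 W m⁻².
Averaging over the sphere, the absorbed flux is S(1−α)/4 = 9.258 W m⁻².
Equating to εσT⁴ with ε = 0.74: T = (9.258/0.74σ)^(1/4) = 121.9 K.

122 kelvin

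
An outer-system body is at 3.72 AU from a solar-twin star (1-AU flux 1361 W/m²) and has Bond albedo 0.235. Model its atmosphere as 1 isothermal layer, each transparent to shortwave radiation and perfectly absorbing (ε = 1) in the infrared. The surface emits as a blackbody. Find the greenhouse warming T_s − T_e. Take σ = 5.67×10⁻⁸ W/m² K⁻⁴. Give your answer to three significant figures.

25.5 kelvin

Irradiance scales as 1/d², so S = 1361 W/m² × (1/3.72)² = 98.35 W/m².
Top-of-atmosphere balance: σT_e⁴ = S(1−α)/4 = 18.81 W/m² → T_e = 135.0 K.
T_s = (N+1)^(1/4)·T_e = 160.5 K.
So the greenhouse effect raises the surface by 160.5 − 135.0 = 25.53 K.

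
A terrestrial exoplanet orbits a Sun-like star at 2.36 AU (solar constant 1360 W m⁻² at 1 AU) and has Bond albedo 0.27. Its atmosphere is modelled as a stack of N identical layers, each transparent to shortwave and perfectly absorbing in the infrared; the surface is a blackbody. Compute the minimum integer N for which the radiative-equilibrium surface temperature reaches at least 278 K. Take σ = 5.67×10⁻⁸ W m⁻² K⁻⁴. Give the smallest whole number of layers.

Flux at the orbit: S = 1360/(2.36)² = 244.2 W m⁻².
The effective emission temperature is T_e = [S(1−α)/(4σ)]^¼ = 167.4 K.
Since T_s⁴ = (N+1)T_e⁴, we need N ≥ (T_s/T_e)⁴ − 1 = 6.599.
So N ≥ 6.599; the smallest integer is N = 7.

7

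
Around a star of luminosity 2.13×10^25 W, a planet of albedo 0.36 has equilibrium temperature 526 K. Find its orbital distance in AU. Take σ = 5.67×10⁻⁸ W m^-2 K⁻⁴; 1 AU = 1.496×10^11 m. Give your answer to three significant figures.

0.0528 AU

Required flux: S = 4σT⁴/(1−α) = 27130 W m^-2.
Then d = [L/(4πS)]^(1/2) = 7.905×10^9 m, i.e. 0.05284 AU.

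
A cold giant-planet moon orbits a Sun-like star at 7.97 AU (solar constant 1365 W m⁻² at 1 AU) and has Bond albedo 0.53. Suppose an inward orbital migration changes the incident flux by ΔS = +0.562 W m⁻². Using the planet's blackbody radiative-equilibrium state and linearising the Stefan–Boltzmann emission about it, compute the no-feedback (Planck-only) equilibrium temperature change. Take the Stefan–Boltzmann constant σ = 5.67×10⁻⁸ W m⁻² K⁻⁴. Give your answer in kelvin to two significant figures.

Irradiance scales as 1/d², so S = 1365 W m⁻² × (1/7.97)² = 21.49 W m⁻².
Unperturbed T_e = [21.49·(1−0.53)/(4σ)]^¼ = 81.69 K.
TOA radiative forcing: ΔF = (1−α)ΔS/4 = 0.47·(+0.562)/4 = 0.06603 W m⁻².
Planck response: λ_P = 4σT_e³ = 4·5.67×10⁻⁸·(81.69)³ = 0.1236 W m⁻²/K.
So ΔT₀ = 0.06603/0.1236 = 0.534 K.

0.53 kelvin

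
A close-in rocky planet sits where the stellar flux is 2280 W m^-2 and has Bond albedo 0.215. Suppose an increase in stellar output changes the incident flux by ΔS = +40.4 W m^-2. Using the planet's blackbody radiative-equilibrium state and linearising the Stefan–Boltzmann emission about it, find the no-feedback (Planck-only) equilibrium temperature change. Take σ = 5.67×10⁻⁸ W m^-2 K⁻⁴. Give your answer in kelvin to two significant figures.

1.3 K

Reference equilibrium: T_e = [S(1−α)/(4σ)]^(1/4) = 298.1 K.
ΔF = Δ[S(1−α)]/4 = (1−0.215)·+40.4/4 = 7.928 W m^-2.
The Planck feedback parameter is 4σT_e³ = 6.005 W m^-2/K.
Hence the no-feedback warming is ΔF/(4σT_e³) = 1.32 K.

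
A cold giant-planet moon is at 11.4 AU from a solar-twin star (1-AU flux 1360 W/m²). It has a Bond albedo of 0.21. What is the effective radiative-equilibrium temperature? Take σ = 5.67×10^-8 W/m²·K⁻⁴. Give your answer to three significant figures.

Flux at the orbit: S = 1360/(11.4)² = 10.46 W/m².
The planet absorbs (1−α)S over its disc πR² and re-emits over 4πR², so the mean absorbed flux is (1−0.21)·10.46/4 = 2.067 W/m².
Balancing against σT⁴: T = (2.067/5.67×10⁻⁸)^(1/4) = 77.70 K.

77.7 K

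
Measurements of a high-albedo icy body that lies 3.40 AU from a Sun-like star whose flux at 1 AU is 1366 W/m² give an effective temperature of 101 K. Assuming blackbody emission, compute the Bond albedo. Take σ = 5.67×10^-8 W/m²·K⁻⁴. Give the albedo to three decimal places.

0.800

Flux at the orbit: S = 1366/(3.40)² = 118.2 W/m².
Energy balance: S(1−α)/4 = σT⁴, so 1−α = 4σT⁴/S.
4σT⁴ = 4·5.67×10⁻⁸·(101)⁴ = 23.60 W/m².
Hence α = 1 − 23.60/118.2 = 0.8003.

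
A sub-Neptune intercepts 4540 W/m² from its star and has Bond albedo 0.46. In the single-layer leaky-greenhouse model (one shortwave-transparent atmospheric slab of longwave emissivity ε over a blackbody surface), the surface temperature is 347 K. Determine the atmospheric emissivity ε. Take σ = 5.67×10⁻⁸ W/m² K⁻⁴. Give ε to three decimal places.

First, T_e = [4540·(1−0.46)/(4σ)]^(1/4) = 322.4 K.
Inverting T_s⁴ = 2T_e⁴/(2−ε): (T_e/T_s)⁴ = 0.7456, so ε = 2(1 − 0.7456) = 0.5089.

0.509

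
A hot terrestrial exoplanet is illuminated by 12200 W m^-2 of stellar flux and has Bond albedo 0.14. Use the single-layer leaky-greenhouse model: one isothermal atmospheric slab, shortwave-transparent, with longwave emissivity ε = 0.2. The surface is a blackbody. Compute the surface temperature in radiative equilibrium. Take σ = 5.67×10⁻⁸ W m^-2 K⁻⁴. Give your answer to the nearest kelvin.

476 kelvin

The planet radiates to space at T_e = [S(1−α)/(4σ)]^(1/4) = 463.8 K.
For a single slab of emissivity ε, T_s⁴ = 2T_e⁴/(2−ε); thus T_s = 463.8·(1.111)^(1/4) = 476.1 K.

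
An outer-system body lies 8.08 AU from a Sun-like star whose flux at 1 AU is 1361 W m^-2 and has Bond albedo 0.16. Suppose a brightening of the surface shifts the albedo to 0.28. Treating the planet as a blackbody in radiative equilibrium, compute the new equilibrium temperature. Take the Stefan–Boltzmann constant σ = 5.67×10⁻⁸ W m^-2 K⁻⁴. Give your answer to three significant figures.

90.2 K

Irradiance scales as 1/d², so S = 1361 W m^-2 × (1/8.08)² = 20.85 W m^-2.
New equilibrium: T₂ = [(1−0.28)·20.85/(4σ)]^(1/4) = 90.19 K.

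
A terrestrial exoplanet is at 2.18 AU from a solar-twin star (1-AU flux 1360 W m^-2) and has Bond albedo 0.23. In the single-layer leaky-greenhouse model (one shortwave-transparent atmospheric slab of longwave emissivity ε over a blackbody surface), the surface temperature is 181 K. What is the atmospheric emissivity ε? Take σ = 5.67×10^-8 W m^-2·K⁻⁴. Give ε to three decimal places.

0.190

Flux at the orbit: S = 1360/(2.18)² = 286.2 W m^-2.
First, T_e = [286.2·(1−0.23)/(4σ)]^(1/4) = 176.6 K.
Since (2−ε)/2 = (T_e/T_s)⁴ = 0.9052, ε = 0.1895.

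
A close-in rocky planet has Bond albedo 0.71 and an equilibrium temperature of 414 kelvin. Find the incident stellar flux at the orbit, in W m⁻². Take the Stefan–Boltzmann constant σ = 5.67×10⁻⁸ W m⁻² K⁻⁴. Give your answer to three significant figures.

From S(1−α)/4 = σT⁴: S = 4σT⁴/(1−α).
σT⁴ = 5.67×10⁻⁸·(414)⁴ = 1666 W m⁻².
S = 4·1666/0.29 = 22970 W m⁻².

23000 W m⁻²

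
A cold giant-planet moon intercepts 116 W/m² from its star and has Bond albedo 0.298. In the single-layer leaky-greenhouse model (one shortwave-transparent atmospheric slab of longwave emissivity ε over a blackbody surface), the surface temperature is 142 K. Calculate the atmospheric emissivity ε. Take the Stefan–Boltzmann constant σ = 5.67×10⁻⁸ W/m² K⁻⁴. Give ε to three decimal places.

TOA balance gives T_e = 137.7 K.
T_s⁴ = T_e⁴·2/(2−ε) → ε = 2 − 2(T_e/T_s)⁴ = 2 − 2·(137.7/142)⁴ = 0.2338.

0.234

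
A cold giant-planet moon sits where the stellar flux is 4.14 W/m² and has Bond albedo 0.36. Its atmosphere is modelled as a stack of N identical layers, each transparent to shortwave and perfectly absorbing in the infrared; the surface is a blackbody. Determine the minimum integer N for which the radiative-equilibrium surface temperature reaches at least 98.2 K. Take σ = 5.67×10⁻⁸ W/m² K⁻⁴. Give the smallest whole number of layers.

Top-of-atmosphere balance: σT_e⁴ = S(1−α)/4 = 0.6624 W/m² → T_e = 58.46 K.
Since T_s⁴ = (N+1)T_e⁴, we need N ≥ (T_s/T_e)⁴ − 1 = 6.960.
The minimum whole number is N = 7.

7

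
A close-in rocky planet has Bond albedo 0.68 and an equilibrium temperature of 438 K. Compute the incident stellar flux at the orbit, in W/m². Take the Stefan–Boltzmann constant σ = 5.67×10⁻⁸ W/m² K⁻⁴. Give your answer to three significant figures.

26100 W/m²

From S(1−α)/4 = σT⁴: S = 4σT⁴/(1−α).
σT⁴ = 5.67×10⁻⁸·(438)⁴ = 2087 W/m².
So S = 4×2087/(1−0.68) = 26080 W/m².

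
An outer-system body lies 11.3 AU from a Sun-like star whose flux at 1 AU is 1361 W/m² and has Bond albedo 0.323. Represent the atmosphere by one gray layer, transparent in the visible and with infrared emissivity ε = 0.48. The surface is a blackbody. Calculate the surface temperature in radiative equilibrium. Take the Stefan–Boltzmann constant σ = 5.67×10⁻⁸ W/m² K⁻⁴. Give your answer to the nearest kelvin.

By the inverse-square law, S = 1361/11.3² = 10.66 W/m².
Effective emission temperature (TOA balance): σT_e⁴ = S(1−α)/4 = 1.804 W/m² → T_e = 75.10 K.
For a single slab of emissivity ε, T_s⁴ = 2T_e⁴/(2−ε); thus T_s = 75.10·(1.316)^(1/4) = 80.44 K.

80 K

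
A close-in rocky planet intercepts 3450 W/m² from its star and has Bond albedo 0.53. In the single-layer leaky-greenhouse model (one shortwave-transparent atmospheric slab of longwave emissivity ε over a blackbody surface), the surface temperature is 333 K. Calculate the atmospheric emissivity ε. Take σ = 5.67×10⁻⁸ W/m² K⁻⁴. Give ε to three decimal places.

TOA balance gives T_e = 290.8 K.
T_s⁴ = T_e⁴·2/(2−ε) → ε = 2 − 2(T_e/T_s)⁴ = 2 − 2·(290.8/333)⁴ = 0.8371.

0.837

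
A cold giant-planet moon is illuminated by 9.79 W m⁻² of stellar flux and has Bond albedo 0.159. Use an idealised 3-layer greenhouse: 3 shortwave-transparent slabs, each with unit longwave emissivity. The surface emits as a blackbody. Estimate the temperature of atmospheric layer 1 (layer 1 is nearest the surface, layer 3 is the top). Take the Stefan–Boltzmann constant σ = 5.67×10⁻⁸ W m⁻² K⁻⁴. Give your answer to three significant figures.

102 kelvin

OLR = S(1−α)/4 = 2.058 W m⁻²; the top layer radiates at T_e = 77.62 K.
The net upward flux σT_e⁴ is constant between every pair of levels, so T_k⁴ = (N+1−k)T_e⁴.
T_1 = (3)^(1/4)·77.62 = 102.2 K.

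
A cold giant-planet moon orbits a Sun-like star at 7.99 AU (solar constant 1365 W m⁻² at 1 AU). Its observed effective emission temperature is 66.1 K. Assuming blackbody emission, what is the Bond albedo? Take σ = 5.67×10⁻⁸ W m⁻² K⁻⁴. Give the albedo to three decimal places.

0.798

By the inverse-square law, S = 1365/7.99² = 21.38 W m⁻².
Rearranging the radiative balance, α = 1 − 4σT⁴/S.
4σT⁴ = 4·5.67×10⁻⁸·(66.1)⁴ = 4.330 W m⁻².
1−α = 4.330/21.38 = 0.2025, so α = 0.7975.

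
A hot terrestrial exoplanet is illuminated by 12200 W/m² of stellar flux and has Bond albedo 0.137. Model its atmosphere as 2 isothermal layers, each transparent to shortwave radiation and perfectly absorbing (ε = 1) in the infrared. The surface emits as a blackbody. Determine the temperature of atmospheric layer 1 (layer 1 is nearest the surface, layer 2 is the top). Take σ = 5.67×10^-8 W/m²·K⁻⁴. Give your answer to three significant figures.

The effective emission temperature is T_e = [S(1−α)/(4σ)]^¼ = 464.2 K.
The net upward flux σT_e⁴ is constant between every pair of levels, so T_k⁴ = (N+1−k)T_e⁴.
T_1 = (2)^(1/4)·464.2 = 552.0 K.

552 K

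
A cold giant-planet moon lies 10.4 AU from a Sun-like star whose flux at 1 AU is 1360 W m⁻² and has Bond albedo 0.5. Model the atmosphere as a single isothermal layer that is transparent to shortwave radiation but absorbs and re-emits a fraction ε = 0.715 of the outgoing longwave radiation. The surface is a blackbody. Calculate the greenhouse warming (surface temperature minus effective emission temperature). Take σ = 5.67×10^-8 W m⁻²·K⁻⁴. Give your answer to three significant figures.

8.49 K

Irradiance scales as 1/d², so S = 1360 W m⁻² × (1/10.4)² = 12.57 W m⁻².
At the top of the atmosphere, σT_e⁴ = S(1−α)/4 = 1.572 W m⁻², giving T_e = 72.56 K.
For a single slab of emissivity ε, T_s⁴ = 2T_e⁴/(2−ε); thus T_s = 72.56·(1.556)^(1/4) = 81.05 K.
The atmosphere warms the surface by 8.486 K.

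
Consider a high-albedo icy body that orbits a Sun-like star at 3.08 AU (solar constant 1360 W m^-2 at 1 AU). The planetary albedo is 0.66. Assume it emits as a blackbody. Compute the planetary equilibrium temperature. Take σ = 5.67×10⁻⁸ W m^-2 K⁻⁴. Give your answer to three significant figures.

Irradiance scales as 1/d², so S = 1360 W m^-2 × (1/3.08)² = 143.4 W m^-2.
The planet absorbs (1−α)S over its disc πR² and re-emits over 4πR², so the mean absorbed flux is (1−0.66)·143.4/4 = 12.19 W m^-2.
Balancing against σT⁴: T = (12.19/5.67×10⁻⁸)^(1/4) = 121.1 K.

121 K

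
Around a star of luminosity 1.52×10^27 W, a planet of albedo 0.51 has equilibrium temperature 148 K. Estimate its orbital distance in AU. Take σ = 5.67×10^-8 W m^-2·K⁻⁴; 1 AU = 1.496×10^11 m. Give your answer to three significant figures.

Required flux: S = 4σT⁴/(1−α) = 222.1 W m^-2.
S = L/(4πd²) → d = √(L/4πS) = √(1.52×10^27/(4π·222.1)) = 7.380×10^11 m = 4.933 AU.

4.93 AU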